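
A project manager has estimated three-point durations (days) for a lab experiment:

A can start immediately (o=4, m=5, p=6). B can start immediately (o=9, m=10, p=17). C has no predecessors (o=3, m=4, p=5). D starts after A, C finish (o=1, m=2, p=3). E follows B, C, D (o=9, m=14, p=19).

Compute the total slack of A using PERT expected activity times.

4 days

te_A = (4 + 4·5 + 6)/6 = 30/6 = 5
te_B = (9 + 4·10 + 17)/6 = 66/6 = 11
te_C = (3 + 4·4 + 5)/6 = 24/6 = 4
te_D = (1 + 4·2 + 3)/6 = 12/6 = 2
te_E = (9 + 4·14 + 19)/6 = 84/6 = 14

Forward pass:
ES_A = 0; EF_A = 5
ES_B = 0; EF_B = 11
ES_C = 0; EF_C = 4
ES_D = max(EF_A=5, EF_C=4) = 5; EF_D = 5+2 = 7
ES_E = max(EF_B=11, EF_C=4, EF_D=7) = 11; EF_E = 11+14 = 25
Expected project duration μ = 25 days. Critical path: B → E.

Backward pass:
LF_E = 25; LS_E = 25−14 = 11
LF_D = LS_E = 11; LS_D = 11−2 = 9
LF_C = min(LS_D=9, LS_E=11) = 9; LS_C = 9−4 = 5
LF_B = LS_E = 11; LS_B = 11−11 = 0
LF_A = LS_D = 9; LS_A = 9−5 = 4
Slack_A = LS_A − ES_A = 4 − 0 = 4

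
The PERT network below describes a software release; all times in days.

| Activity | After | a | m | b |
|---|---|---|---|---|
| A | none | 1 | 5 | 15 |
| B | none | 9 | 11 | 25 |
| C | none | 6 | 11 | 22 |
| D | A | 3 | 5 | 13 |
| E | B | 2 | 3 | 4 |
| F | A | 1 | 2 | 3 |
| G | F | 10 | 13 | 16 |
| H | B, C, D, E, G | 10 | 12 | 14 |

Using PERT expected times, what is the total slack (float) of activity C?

9 days

te_A = (1 + 4·5 + 15)/6 = 36/6 = 6
te_B = (9 + 4·11 + 25)/6 = 78/6 = 13
te_C = (6 + 4·11 + 22)/6 = 72/6 = 12
te_D = (3 + 4·5 + 13)/6 = 36/6 = 6
te_E = (2 + 4·3 + 4)/6 = 18/6 = 3
te_F = (1 + 4·2 + 3)/6 = 12/6 = 2
te_G = (10 + 4·13 + 16)/6 = 78/6 = 13
te_H = (10 + 4·12 + 14)/6 = 72/6 = 12

Forward pass:
ES_A = 0; EF_A = 6
ES_B = 0; EF_B = 13
ES_C = 0; EF_C = 12
ES_D = 6; EF_D = 6+6 = 12
ES_E = 13; EF_E = 13+3 = 16
ES_F = 6; EF_F = 6+2 = 8
ES_G = 8; EF_G = 8+13 = 21
ES_H = max(EF_B=13, EF_C=12, EF_D=12, EF_E=16, EF_G=21) = 21; EF_H = 21+12 = 33
Expected project duration μ = 33 days. Critical path: A → F → G → H.

Backward pass:
LF_H = 33; LS_H = 33−12 = 21
LF_G = LS_H = 21; LS_G = 21−13 = 8
LF_F = LS_G = 8; LS_F = 8−2 = 6
LF_E = LS_H = 21; LS_E = 21−3 = 18
LF_D = LS_H = 21; LS_D = 21−6 = 15
LF_C = LS_H = 21; LS_C = 21−12 = 9
LF_B = min(LS_E=18, LS_H=21) = 18; LS_B = 18−13 = 5
LF_A = min(LS_D=15, LS_F=6) = 6; LS_A = 6−6 = 0
Slack_C = LS_C − ES_C = 9 − 0 = 9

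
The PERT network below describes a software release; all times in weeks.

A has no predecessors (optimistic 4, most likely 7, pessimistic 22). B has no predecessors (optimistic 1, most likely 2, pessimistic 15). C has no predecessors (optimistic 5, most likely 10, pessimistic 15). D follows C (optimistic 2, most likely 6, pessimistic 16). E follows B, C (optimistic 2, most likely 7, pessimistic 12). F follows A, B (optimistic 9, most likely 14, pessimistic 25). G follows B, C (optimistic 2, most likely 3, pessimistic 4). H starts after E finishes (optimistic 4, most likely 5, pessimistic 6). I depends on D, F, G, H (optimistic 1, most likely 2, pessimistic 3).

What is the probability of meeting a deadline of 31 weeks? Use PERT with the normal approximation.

0.893

te_A = (4 + 4·7 + 22)/6 = 54/6 = 9; σ²_A = ((22−4)/6)² = 9.000
te_B = (1 + 4·2 + 15)/6 = 24/6 = 4; σ²_B = ((15−1)/6)² = 5.444
te_C = (5 + 4·10 + 15)/6 = 60/6 = 10; σ²_C = ((15−5)/6)² = 2.778
te_D = (2 + 4·6 + 16)/6 = 42/6 = 7; σ²_D = ((16−2)/6)² = 5.444
te_E = (2 + 4·7 + 12)/6 = 42/6 = 7; σ²_E = ((12−2)/6)² = 2.778
te_F = (9 + 4·14 + 25)/6 = 90/6 = 15; σ²_F = ((25−9)/6)² = 7.111
te_G = (2 + 4·3 + 4)/6 = 18/6 = 3; σ²_G = ((4−2)/6)² = 0.111
te_H = (4 + 4·5 + 6)/6 = 30/6 = 5; σ²_H = ((6−4)/6)² = 0.111
te_I = (1 + 4·2 + 3)/6 = 12/6 = 2; σ²_I = ((3−1)/6)² = 0.111

Forward pass:
ES_A = 0; EF_A = 9
ES_B = 0; EF_B = 4
ES_C = 0; EF_C = 10
ES_D = 10; EF_D = 10+7 = 17
ES_E = max(EF_B=4, EF_C=10) = 10; EF_E = 10+7 = 17
ES_F = max(EF_A=9, EF_B=4) = 9; EF_F = 9+15 = 24
ES_G = max(EF_B=4, EF_C=10) = 10; EF_G = 10+3 = 13
ES_H = 17; EF_H = 17+5 = 22
ES_I = max(EF_D=17, EF_F=24, EF_G=13, EF_H=22) = 24; EF_I = 24+2 = 26
Expected project duration μ = 26 weeks. Critical path: A → F → I.

Variance along critical path = 9.000 + 7.111 + 0.111 = 16.222; σ = √16.222 = 4.028 weeks.
Z = (31 − 26) / 4.028 = 1.241
P(T ≤ 31) = Φ(1.241) ≈ 0.893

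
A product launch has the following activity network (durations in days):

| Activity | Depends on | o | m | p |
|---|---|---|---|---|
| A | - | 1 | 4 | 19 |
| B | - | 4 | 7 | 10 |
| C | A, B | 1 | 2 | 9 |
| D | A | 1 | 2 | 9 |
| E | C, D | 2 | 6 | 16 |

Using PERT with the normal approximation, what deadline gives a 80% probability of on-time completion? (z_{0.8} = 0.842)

te_A = (1 + 4·4 + 19)/6 = 36/6 = 6; σ²_A = ((19−1)/6)² = 9.000
te_B = (4 + 4·7 + 10)/6 = 42/6 = 7; σ²_B = ((10−4)/6)² = 1.000
te_C = (1 + 4·2 + 9)/6 = 18/6 = 3; σ²_C = ((9−1)/6)² = 1.778
te_D = (1 + 4·2 + 9)/6 = 18/6 = 3; σ²_D = ((9−1)/6)² = 1.778
te_E = (2 + 4·6 + 16)/6 = 42/6 = 7; σ²_E = ((16−2)/6)² = 5.444

Forward pass:
ES_A = 0; EF_A = 6
ES_B = 0; EF_B = 7
ES_C = max(EF_A=6, EF_B=7) = 7; EF_C = 7+3 = 10
ES_D = 6; EF_D = 6+3 = 9
ES_E = max(EF_C=10, EF_D=9) = 10; EF_E = 10+7 = 17
Expected project duration μ = 17 days. Critical path: B → C → E.

Variance along critical path = 1.000 + 1.778 + 5.444 = 8.222; σ = 2.867 days.
D = μ + z·σ = 17 + 0.842·2.867 = 19.4 days

19.4 days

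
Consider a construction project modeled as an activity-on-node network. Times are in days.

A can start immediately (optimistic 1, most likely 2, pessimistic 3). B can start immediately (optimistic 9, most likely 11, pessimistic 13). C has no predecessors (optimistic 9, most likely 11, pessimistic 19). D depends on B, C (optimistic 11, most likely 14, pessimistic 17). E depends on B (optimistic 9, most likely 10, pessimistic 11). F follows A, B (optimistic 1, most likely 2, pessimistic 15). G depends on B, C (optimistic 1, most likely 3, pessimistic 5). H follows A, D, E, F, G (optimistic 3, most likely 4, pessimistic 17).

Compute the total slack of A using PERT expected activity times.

te_A = (1 + 4·2 + 3)/6 = 12/6 = 2
te_B = (9 + 4·11 + 13)/6 = 66/6 = 11
te_C = (9 + 4·11 + 19)/6 = 72/6 = 12
te_D = (11 + 4·14 + 17)/6 = 84/6 = 14
te_E = (9 + 4·10 + 11)/6 = 60/6 = 10
te_F = (1 + 4·2 + 15)/6 = 24/6 = 4
te_G = (1 + 4·3 + 5)/6 = 18/6 = 3
te_H = (3 + 4·4 + 17)/6 = 36/6 = 6

Forward pass:
ES_A = 0; EF_A = 2
ES_B = 0; EF_B = 11
ES_C = 0; EF_C = 12
ES_D = max(EF_B=11, EF_C=12) = 12; EF_D = 12+14 = 26
ES_E = 11; EF_E = 11+10 = 21
ES_F = max(EF_A=2, EF_B=11) = 11; EF_F = 11+4 = 15
ES_G = max(EF_B=11, EF_C=12) = 12; EF_G = 12+3 = 15
ES_H = max(EF_A=2, EF_D=26, EF_E=21, EF_F=15, EF_G=15) = 26; EF_H = 26+6 = 32
Expected project duration μ = 32 days. Critical path: C → D → H.

Backward pass:
LF_H = 32; LS_H = 32−6 = 26
LF_G = LS_H = 26; LS_G = 26−3 = 23
LF_F = LS_H = 26; LS_F = 26−4 = 22
LF_E = LS_H = 26; LS_E = 26−10 = 16
LF_D = LS_H = 26; LS_D = 26−14 = 12
LF_C = min(LS_D=12, LS_G=23) = 12; LS_C = 12−12 = 0
LF_B = min(LS_D=12, LS_E=16, LS_F=22, LS_G=23) = 12; LS_B = 12−11 = 1
LF_A = min(LS_F=22, LS_H=26) = 22; LS_A = 22−2 = 20
Slack_A = LS_A − ES_A = 20 − 0 = 20

20 days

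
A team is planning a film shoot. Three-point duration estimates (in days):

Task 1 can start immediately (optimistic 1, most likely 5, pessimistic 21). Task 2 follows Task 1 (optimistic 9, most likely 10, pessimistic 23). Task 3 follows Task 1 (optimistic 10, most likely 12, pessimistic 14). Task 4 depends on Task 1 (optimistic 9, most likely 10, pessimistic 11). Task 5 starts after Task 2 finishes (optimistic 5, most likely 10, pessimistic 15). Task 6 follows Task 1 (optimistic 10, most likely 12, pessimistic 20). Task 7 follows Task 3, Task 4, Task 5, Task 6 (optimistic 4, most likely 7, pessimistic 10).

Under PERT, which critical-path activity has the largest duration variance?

te_Task 1 = (1 + 4·5 + 21)/6 = 42/6 = 7; σ²_Task 1 = ((21−1)/6)² = 11.111
te_Task 2 = (9 + 4·10 + 23)/6 = 72/6 = 12; σ²_Task 2 = ((23−9)/6)² = 5.444
te_Task 3 = (10 + 4·12 + 14)/6 = 72/6 = 12; σ²_Task 3 = ((14−10)/6)² = 0.444
te_Task 4 = (9 + 4·10 + 11)/6 = 60/6 = 10; σ²_Task 4 = ((11−9)/6)² = 0.111
te_Task 5 = (5 + 4·10 + 15)/6 = 60/6 = 10; σ²_Task 5 = ((15−5)/6)² = 2.778
te_Task 6 = (10 + 4·12 + 20)/6 = 78/6 = 13; σ²_Task 6 = ((20−10)/6)² = 2.778
te_Task 7 = (4 + 4·7 + 10)/6 = 42/6 = 7; σ²_Task 7 = ((10−4)/6)² = 1.000

Forward pass:
ES_Task 1 = 0; EF_Task 1 = 7
ES_Task 2 = 7; EF_Task 2 = 7+12 = 19
ES_Task 3 = 7; EF_Task 3 = 7+12 = 19
ES_Task 4 = 7; EF_Task 4 = 7+10 = 17
ES_Task 5 = 19; EF_Task 5 = 19+10 = 29
ES_Task 6 = 7; EF_Task 6 = 7+13 = 20
ES_Task 7 = max(EF_Task 3=19, EF_Task 4=17, EF_Task 5=29, EF_Task 6=20) = 29; EF_Task 7 = 29+7 = 36
Expected project duration μ = 36 days. Critical path: Task 1 → Task 2 → Task 5 → Task 7.

Variances on critical path: σ²_Task 1=11.111, σ²_Task 2=5.444, σ²_Task 5=2.778, σ²_Task 7=1.000.
Largest is σ²_Task 1 = 11.111.

Task 1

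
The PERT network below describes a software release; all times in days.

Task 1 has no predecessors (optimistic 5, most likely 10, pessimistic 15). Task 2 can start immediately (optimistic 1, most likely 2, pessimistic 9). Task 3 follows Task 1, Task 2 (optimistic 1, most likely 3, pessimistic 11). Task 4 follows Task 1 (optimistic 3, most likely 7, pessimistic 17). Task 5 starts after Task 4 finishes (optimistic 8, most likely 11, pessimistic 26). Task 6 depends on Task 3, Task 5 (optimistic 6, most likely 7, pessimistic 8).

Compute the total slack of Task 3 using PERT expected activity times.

te_Task 1 = (5 + 4·10 + 15)/6 = 60/6 = 10
te_Task 2 = (1 + 4·2 + 9)/6 = 18/6 = 3
te_Task 3 = (1 + 4·3 + 11)/6 = 24/6 = 4
te_Task 4 = (3 + 4·7 + 17)/6 = 48/6 = 8
te_Task 5 = (8 + 4·11 + 26)/6 = 78/6 = 13
te_Task 6 = (6 + 4·7 + 8)/6 = 42/6 = 7

Forward pass:
ES_Task 1 = 0; EF_Task 1 = 10
ES_Task 2 = 0; EF_Task 2 = 3
ES_Task 3 = max(EF_Task 1=10, EF_Task 2=3) = 10; EF_Task 3 = 10+4 = 14
ES_Task 4 = 10; EF_Task 4 = 10+8 = 18
ES_Task 5 = 18; EF_Task 5 = 18+13 = 31
ES_Task 6 = max(EF_Task 3=14, EF_Task 5=31) = 31; EF_Task 6 = 31+7 = 38
Expected project duration μ = 38 days. Critical path: Task 1 → Task 4 → Task 5 → Task 6.

Backward pass:
LF_Task 6 = 38; LS_Task 6 = 38−7 = 31
LF_Task 5 = LS_Task 6 = 31; LS_Task 5 = 31−13 = 18
LF_Task 4 = LS_Task 5 = 18; LS_Task 4 = 18−8 = 10
LF_Task 3 = LS_Task 6 = 31; LS_Task 3 = 31−4 = 27
LF_Task 2 = LS_Task 3 = 27; LS_Task 2 = 27−3 = 24
LF_Task 1 = min(LS_Task 3=27, LS_Task 4=10) = 10; LS_Task 1 = 10−10 = 0
Slack_Task 3 = LS_Task 3 − ES_Task 3 = 27 − 10 = 17

17 days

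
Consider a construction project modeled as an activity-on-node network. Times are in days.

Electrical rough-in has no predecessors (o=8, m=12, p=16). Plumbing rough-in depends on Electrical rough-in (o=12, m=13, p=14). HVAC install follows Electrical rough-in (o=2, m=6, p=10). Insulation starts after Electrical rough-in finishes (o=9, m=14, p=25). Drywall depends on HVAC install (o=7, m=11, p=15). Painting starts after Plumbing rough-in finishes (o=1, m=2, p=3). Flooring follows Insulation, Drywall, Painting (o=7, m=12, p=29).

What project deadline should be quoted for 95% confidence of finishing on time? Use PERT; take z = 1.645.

50.1 days

te_Electrical rough-in = (8 + 4·12 + 16)/6 = 72/6 = 12; σ²_Electrical rough-in = ((16−8)/6)² = 1.778
te_Plumbing rough-in = (12 + 4·13 + 14)/6 = 78/6 = 13; σ²_Plumbing rough-in = ((14−12)/6)² = 0.111
te_HVAC install = (2 + 4·6 + 10)/6 = 36/6 = 6; σ²_HVAC install = ((10−2)/6)² = 1.778
te_Insulation = (9 + 4·14 + 25)/6 = 90/6 = 15; σ²_Insulation = ((25−9)/6)² = 7.111
te_Drywall = (7 + 4·11 + 15)/6 = 66/6 = 11; σ²_Drywall = ((15−7)/6)² = 1.778
te_Painting = (1 + 4·2 + 3)/6 = 12/6 = 2; σ²_Painting = ((3−1)/6)² = 0.111
te_Flooring = (7 + 4·12 + 29)/6 = 84/6 = 14; σ²_Flooring = ((29−7)/6)² = 13.444

Forward pass:
ES_Electrical rough-in = 0; EF_Electrical rough-in = 12
ES_Plumbing rough-in = 12; EF_Plumbing rough-in = 12+13 = 25
ES_HVAC install = 12; EF_HVAC install = 12+6 = 18
ES_Insulation = 12; EF_Insulation = 12+15 = 27
ES_Drywall = 18; EF_Drywall = 18+11 = 29
ES_Painting = 25; EF_Painting = 25+2 = 27
ES_Flooring = max(EF_Insulation=27, EF_Drywall=29, EF_Painting=27) = 29; EF_Flooring = 29+14 = 43
Expected project duration μ = 43 days. Critical path: Electrical rough-in → HVAC install → Drywall → Flooring.

Variance along critical path = 1.778 + 1.778 + 1.778 + 13.444 = 18.778; σ = 4.333 days.
D = μ + z·σ = 43 + 1.645·4.333 = 50.1 days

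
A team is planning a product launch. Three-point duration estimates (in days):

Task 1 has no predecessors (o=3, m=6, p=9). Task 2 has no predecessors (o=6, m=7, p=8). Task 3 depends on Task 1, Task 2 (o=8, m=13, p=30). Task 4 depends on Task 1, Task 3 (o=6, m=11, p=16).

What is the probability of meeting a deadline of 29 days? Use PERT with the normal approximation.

te_Task 1 = (3 + 4·6 + 9)/6 = 36/6 = 6; σ²_Task 1 = ((9−3)/6)² = 1.000
te_Task 2 = (6 + 4·7 + 8)/6 = 42/6 = 7; σ²_Task 2 = ((8−6)/6)² = 0.111
te_Task 3 = (8 + 4·13 + 30)/6 = 90/6 = 15; σ²_Task 3 = ((30−8)/6)² = 13.444
te_Task 4 = (6 + 4·11 + 16)/6 = 66/6 = 11; σ²_Task 4 = ((16−6)/6)² = 2.778

Forward pass:
ES_Task 1 = 0; EF_Task 1 = 6
ES_Task 2 = 0; EF_Task 2 = 7
ES_Task 3 = max(EF_Task 1=6, EF_Task 2=7) = 7; EF_Task 3 = 7+15 = 22
ES_Task 4 = max(EF_Task 1=6, EF_Task 3=22) = 22; EF_Task 4 = 22+11 = 33
Expected project duration μ = 33 days. Critical path: Task 2 → Task 3 → Task 4.

Variance along critical path = 0.111 + 13.444 + 2.778 = 16.333; σ = √16.333 = 4.041 days.
Z = (29 − 33) / 4.041 = -0.990
P(T ≤ 29) = Φ(-0.990) ≈ 0.161

0.161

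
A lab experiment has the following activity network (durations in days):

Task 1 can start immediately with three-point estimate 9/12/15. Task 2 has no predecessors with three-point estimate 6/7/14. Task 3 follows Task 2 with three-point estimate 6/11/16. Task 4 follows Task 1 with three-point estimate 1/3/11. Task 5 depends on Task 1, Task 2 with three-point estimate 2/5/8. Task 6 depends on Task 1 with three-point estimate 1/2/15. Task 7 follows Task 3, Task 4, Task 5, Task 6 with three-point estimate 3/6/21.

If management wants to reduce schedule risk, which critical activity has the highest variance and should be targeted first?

te_Task 1 = (9 + 4·12 + 15)/6 = 72/6 = 12; σ²_Task 1 = ((15−9)/6)² = 1.000
te_Task 2 = (6 + 4·7 + 14)/6 = 48/6 = 8; σ²_Task 2 = ((14−6)/6)² = 1.778
te_Task 3 = (6 + 4·11 + 16)/6 = 66/6 = 11; σ²_Task 3 = ((16−6)/6)² = 2.778
te_Task 4 = (1 + 4·3 + 11)/6 = 24/6 = 4; σ²_Task 4 = ((11−1)/6)² = 2.778
te_Task 5 = (2 + 4·5 + 8)/6 = 30/6 = 5; σ²_Task 5 = ((8−2)/6)² = 1.000
te_Task 6 = (1 + 4·2 + 15)/6 = 24/6 = 4; σ²_Task 6 = ((15−1)/6)² = 5.444
te_Task 7 = (3 + 4·6 + 21)/6 = 48/6 = 8; σ²_Task 7 = ((21−3)/6)² = 9.000

Forward pass:
ES_Task 1 = 0; EF_Task 1 = 12
ES_Task 2 = 0; EF_Task 2 = 8
ES_Task 3 = 8; EF_Task 3 = 8+11 = 19
ES_Task 4 = 12; EF_Task 4 = 12+4 = 16
ES_Task 5 = max(EF_Task 1=12, EF_Task 2=8) = 12; EF_Task 5 = 12+5 = 17
ES_Task 6 = 12; EF_Task 6 = 12+4 = 16
ES_Task 7 = max(EF_Task 3=19, EF_Task 4=16, EF_Task 5=17, EF_Task 6=16) = 19; EF_Task 7 = 19+8 = 27
Expected project duration μ = 27 days. Critical path: Task 2 → Task 3 → Task 7.

Variances on critical path: σ²_Task 2=1.778, σ²_Task 3=2.778, σ²_Task 7=9.000.
Largest is σ²_Task 7 = 9.000.

Task 7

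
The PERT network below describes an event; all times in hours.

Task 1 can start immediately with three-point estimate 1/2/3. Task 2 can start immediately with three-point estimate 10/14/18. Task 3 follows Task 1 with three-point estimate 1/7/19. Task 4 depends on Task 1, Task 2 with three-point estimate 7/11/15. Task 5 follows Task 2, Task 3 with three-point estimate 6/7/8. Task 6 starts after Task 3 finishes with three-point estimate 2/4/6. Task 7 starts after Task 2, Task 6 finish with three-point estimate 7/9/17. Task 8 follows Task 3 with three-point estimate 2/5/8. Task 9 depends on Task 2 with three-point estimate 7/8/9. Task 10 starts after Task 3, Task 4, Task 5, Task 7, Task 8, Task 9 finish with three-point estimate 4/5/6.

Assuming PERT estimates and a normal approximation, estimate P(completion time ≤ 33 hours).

0.941

te_Task 1 = (1 + 4·2 + 3)/6 = 12/6 = 2; σ²_Task 1 = ((3−1)/6)² = 0.111
te_Task 2 = (10 + 4·14 + 18)/6 = 84/6 = 14; σ²_Task 2 = ((18−10)/6)² = 1.778
te_Task 3 = (1 + 4·7 + 19)/6 = 48/6 = 8; σ²_Task 3 = ((19−1)/6)² = 9.000
te_Task 4 = (7 + 4·11 + 15)/6 = 66/6 = 11; σ²_Task 4 = ((15−7)/6)² = 1.778
te_Task 5 = (6 + 4·7 + 8)/6 = 42/6 = 7; σ²_Task 5 = ((8−6)/6)² = 0.111
te_Task 6 = (2 + 4·4 + 6)/6 = 24/6 = 4; σ²_Task 6 = ((6−2)/6)² = 0.444
te_Task 7 = (7 + 4·9 + 17)/6 = 60/6 = 10; σ²_Task 7 = ((17−7)/6)² = 2.778
te_Task 8 = (2 + 4·5 + 8)/6 = 30/6 = 5; σ²_Task 8 = ((8−2)/6)² = 1.000
te_Task 9 = (7 + 4·8 + 9)/6 = 48/6 = 8; σ²_Task 9 = ((9−7)/6)² = 0.111
te_Task 10 = (4 + 4·5 + 6)/6 = 30/6 = 5; σ²_Task 10 = ((6−4)/6)² = 0.111

Forward pass:
ES_Task 1 = 0; EF_Task 1 = 2
ES_Task 2 = 0; EF_Task 2 = 14
ES_Task 3 = 2; EF_Task 3 = 2+8 = 10
ES_Task 4 = max(EF_Task 1=2, EF_Task 2=14) = 14; EF_Task 4 = 14+11 = 25
ES_Task 5 = max(EF_Task 2=14, EF_Task 3=10) = 14; EF_Task 5 = 14+7 = 21
ES_Task 6 = 10; EF_Task 6 = 10+4 = 14
ES_Task 7 = max(EF_Task 2=14, EF_Task 6=14) = 14; EF_Task 7 = 14+10 = 24
ES_Task 8 = 10; EF_Task 8 = 10+5 = 15
ES_Task 9 = 14; EF_Task 9 = 14+8 = 22
ES_Task 10 = max(EF_Task 3=10, EF_Task 4=25, EF_Task 5=21, EF_Task 7=24, EF_Task 8=15, EF_Task 9=22) = 25; EF_Task 10 = 25+5 = 30
Expected project duration μ = 30 hours. Critical path: Task 2 → Task 4 → Task 10.

Variance along critical path = 1.778 + 1.778 + 0.111 = 3.667; σ = √3.667 = 1.915 hours.
Z = (33 − 30) / 1.915 = 1.567
P(T ≤ 33) = Φ(1.567) ≈ 0.941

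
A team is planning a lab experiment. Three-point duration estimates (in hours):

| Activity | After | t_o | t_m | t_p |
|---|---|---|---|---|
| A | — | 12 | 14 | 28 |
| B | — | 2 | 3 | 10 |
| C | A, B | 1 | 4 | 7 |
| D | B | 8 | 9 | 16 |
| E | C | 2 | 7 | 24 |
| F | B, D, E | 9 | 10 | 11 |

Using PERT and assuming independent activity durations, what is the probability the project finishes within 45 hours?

te_A = (12 + 4·14 + 28)/6 = 96/6 = 16; σ²_A = ((28−12)/6)² = 7.111
te_B = (2 + 4·3 + 10)/6 = 24/6 = 4; σ²_B = ((10−2)/6)² = 1.778
te_C = (1 + 4·4 + 7)/6 = 24/6 = 4; σ²_C = ((7−1)/6)² = 1.000
te_D = (8 + 4·9 + 16)/6 = 60/6 = 10; σ²_D = ((16−8)/6)² = 1.778
te_E = (2 + 4·7 + 24)/6 = 54/6 = 9; σ²_E = ((24−2)/6)² = 13.444
te_F = (9 + 4·10 + 11)/6 = 60/6 = 10; σ²_F = ((11−9)/6)² = 0.111

Forward pass:
ES_A = 0; EF_A = 16
ES_B = 0; EF_B = 4
ES_C = max(EF_A=16, EF_B=4) = 16; EF_C = 16+4 = 20
ES_D = 4; EF_D = 4+10 = 14
ES_E = 20; EF_E = 20+9 = 29
ES_F = max(EF_B=4, EF_D=14, EF_E=29) = 29; EF_F = 29+10 = 39
Expected project duration μ = 39 hours. Critical path: A → C → E → F.

Variance along critical path = 7.111 + 1.000 + 13.444 + 0.111 = 21.667; σ = √21.667 = 4.655 hours.
Z = (45 − 39) / 4.655 = 1.289
P(T ≤ 45) = Φ(1.289) ≈ 0.901

0.901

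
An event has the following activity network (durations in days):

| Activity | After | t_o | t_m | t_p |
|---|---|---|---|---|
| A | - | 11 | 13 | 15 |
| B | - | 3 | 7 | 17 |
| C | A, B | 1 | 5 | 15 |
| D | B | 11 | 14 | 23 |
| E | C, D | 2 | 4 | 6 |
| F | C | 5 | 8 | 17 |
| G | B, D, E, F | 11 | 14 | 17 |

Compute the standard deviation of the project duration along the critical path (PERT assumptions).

3.30 days

te_A = (11 + 4·13 + 15)/6 = 78/6 = 13; σ²_A = ((15−11)/6)² = 0.444
te_B = (3 + 4·7 + 17)/6 = 48/6 = 8; σ²_B = ((17−3)/6)² = 5.444
te_C = (1 + 4·5 + 15)/6 = 36/6 = 6; σ²_C = ((15−1)/6)² = 5.444
te_D = (11 + 4·14 + 23)/6 = 90/6 = 15; σ²_D = ((23−11)/6)² = 4.000
te_E = (2 + 4·4 + 6)/6 = 24/6 = 4; σ²_E = ((6−2)/6)² = 0.444
te_F = (5 + 4·8 + 17)/6 = 54/6 = 9; σ²_F = ((17−5)/6)² = 4.000
te_G = (11 + 4·14 + 17)/6 = 84/6 = 14; σ²_G = ((17−11)/6)² = 1.000

Forward pass:
ES_A = 0; EF_A = 13
ES_B = 0; EF_B = 8
ES_C = max(EF_A=13, EF_B=8) = 13; EF_C = 13+6 = 19
ES_D = 8; EF_D = 8+15 = 23
ES_E = max(EF_C=19, EF_D=23) = 23; EF_E = 23+4 = 27
ES_F = 19; EF_F = 19+9 = 28
ES_G = max(EF_B=8, EF_D=23, EF_E=27, EF_F=28) = 28; EF_G = 28+14 = 42
Expected project duration μ = 42 days. Critical path: A → C → F → G.

Variance along critical path = 0.444 + 5.444 + 4.000 + 1.000 = 10.889
σ = √10.889 = 3.300 days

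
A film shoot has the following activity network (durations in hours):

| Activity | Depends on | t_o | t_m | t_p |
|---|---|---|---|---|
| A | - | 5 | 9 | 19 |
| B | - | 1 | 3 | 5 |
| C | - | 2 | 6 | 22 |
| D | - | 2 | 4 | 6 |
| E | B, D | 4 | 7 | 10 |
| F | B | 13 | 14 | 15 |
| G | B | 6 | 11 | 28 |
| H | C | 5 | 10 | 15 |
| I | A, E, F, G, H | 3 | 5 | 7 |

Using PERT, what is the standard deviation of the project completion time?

te_A = (5 + 4·9 + 19)/6 = 60/6 = 10; σ²_A = ((19−5)/6)² = 5.444
te_B = (1 + 4·3 + 5)/6 = 18/6 = 3; σ²_B = ((5−1)/6)² = 0.444
te_C = (2 + 4·6 + 22)/6 = 48/6 = 8; σ²_C = ((22−2)/6)² = 11.111
te_D = (2 + 4·4 + 6)/6 = 24/6 = 4; σ²_D = ((6−2)/6)² = 0.444
te_E = (4 + 4·7 + 10)/6 = 42/6 = 7; σ²_E = ((10−4)/6)² = 1.000
te_F = (13 + 4·14 + 15)/6 = 84/6 = 14; σ²_F = ((15−13)/6)² = 0.111
te_G = (6 + 4·11 + 28)/6 = 78/6 = 13; σ²_G = ((28−6)/6)² = 13.444
te_H = (5 + 4·10 + 15)/6 = 60/6 = 10; σ²_H = ((15−5)/6)² = 2.778
te_I = (3 + 4·5 + 7)/6 = 30/6 = 5; σ²_I = ((7−3)/6)² = 0.444

Forward pass:
ES_A = 0; EF_A = 10
ES_B = 0; EF_B = 3
ES_C = 0; EF_C = 8
ES_D = 0; EF_D = 4
ES_E = max(EF_B=3, EF_D=4) = 4; EF_E = 4+7 = 11
ES_F = 3; EF_F = 3+14 = 17
ES_G = 3; EF_G = 3+13 = 16
ES_H = 8; EF_H = 8+10 = 18
ES_I = max(EF_A=10, EF_E=11, EF_F=17, EF_G=16, EF_H=18) = 18; EF_I = 18+5 = 23
Expected project duration μ = 23 hours. Critical path: C → H → I.

Variance along critical path = 11.111 + 2.778 + 0.444 = 14.333
σ = √14.333 = 3.786 hours

3.79 hours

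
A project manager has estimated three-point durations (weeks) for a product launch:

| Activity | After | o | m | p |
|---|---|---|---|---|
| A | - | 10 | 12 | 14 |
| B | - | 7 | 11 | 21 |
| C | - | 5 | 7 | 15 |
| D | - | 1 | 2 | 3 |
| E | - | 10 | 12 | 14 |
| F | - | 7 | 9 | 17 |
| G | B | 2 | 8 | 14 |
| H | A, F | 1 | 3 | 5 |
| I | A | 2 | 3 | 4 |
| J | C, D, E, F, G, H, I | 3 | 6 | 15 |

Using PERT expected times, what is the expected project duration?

te_A = (10 + 4·12 + 14)/6 = 72/6 = 12
te_B = (7 + 4·11 + 21)/6 = 72/6 = 12
te_C = (5 + 4·7 + 15)/6 = 48/6 = 8
te_D = (1 + 4·2 + 3)/6 = 12/6 = 2
te_E = (10 + 4·12 + 14)/6 = 72/6 = 12
te_F = (7 + 4·9 + 17)/6 = 60/6 = 10
te_G = (2 + 4·8 + 14)/6 = 48/6 = 8
te_H = (1 + 4·3 + 5)/6 = 18/6 = 3
te_I = (2 + 4·3 + 4)/6 = 18/6 = 3
te_J = (3 + 4·6 + 15)/6 = 42/6 = 7

Forward pass:
ES_A = 0; EF_A = 12
ES_B = 0; EF_B = 12
ES_C = 0; EF_C = 8
ES_D = 0; EF_D = 2
ES_E = 0; EF_E = 12
ES_F = 0; EF_F = 10
ES_G = 12; EF_G = 12+8 = 20
ES_H = max(EF_A=12, EF_F=10) = 12; EF_H = 12+3 = 15
ES_I = 12; EF_I = 12+3 = 15
ES_J = max(EF_C=8, EF_D=2, EF_E=12, EF_F=10, EF_G=20, EF_H=15, EF_I=15) = 20; EF_J = 20+7 = 27
Expected project duration μ = 27 weeks. Critical path: B → G → J.

27 weeks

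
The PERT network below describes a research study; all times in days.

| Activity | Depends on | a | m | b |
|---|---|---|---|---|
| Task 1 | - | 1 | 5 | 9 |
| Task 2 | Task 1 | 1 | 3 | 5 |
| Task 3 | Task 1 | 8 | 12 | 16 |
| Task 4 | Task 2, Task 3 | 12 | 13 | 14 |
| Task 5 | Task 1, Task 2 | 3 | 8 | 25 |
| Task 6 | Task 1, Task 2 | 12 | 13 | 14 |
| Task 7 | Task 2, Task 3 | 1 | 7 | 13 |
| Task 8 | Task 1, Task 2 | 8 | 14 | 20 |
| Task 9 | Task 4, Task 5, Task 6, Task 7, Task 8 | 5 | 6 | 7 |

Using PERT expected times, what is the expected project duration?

36 days

te_Task 1 = (1 + 4·5 + 9)/6 = 30/6 = 5
te_Task 2 = (1 + 4·3 + 5)/6 = 18/6 = 3
te_Task 3 = (8 + 4·12 + 16)/6 = 72/6 = 12
te_Task 4 = (12 + 4·13 + 14)/6 = 78/6 = 13
te_Task 5 = (3 + 4·8 + 25)/6 = 60/6 = 10
te_Task 6 = (12 + 4·13 + 14)/6 = 78/6 = 13
te_Task 7 = (1 + 4·7 + 13)/6 = 42/6 = 7
te_Task 8 = (8 + 4·14 + 20)/6 = 84/6 = 14
te_Task 9 = (5 + 4·6 + 7)/6 = 36/6 = 6

Forward pass:
ES_Task 1 = 0; EF_Task 1 = 5
ES_Task 2 = 5; EF_Task 2 = 5+3 = 8
ES_Task 3 = 5; EF_Task 3 = 5+12 = 17
ES_Task 4 = max(EF_Task 2=8, EF_Task 3=17) = 17; EF_Task 4 = 17+13 = 30
ES_Task 5 = max(EF_Task 1=5, EF_Task 2=8) = 8; EF_Task 5 = 8+10 = 18
ES_Task 6 = max(EF_Task 1=5, EF_Task 2=8) = 8; EF_Task 6 = 8+13 = 21
ES_Task 7 = max(EF_Task 2=8, EF_Task 3=17) = 17; EF_Task 7 = 17+7 = 24
ES_Task 8 = max(EF_Task 1=5, EF_Task 2=8) = 8; EF_Task 8 = 8+14 = 22
ES_Task 9 = max(EF_Task 4=30, EF_Task 5=18, EF_Task 6=21, EF_Task 7=24, EF_Task 8=22) = 30; EF_Task 9 = 30+6 = 36
Expected project duration μ = 36 days. Critical path: Task 1 → Task 3 → Task 4 → Task 9.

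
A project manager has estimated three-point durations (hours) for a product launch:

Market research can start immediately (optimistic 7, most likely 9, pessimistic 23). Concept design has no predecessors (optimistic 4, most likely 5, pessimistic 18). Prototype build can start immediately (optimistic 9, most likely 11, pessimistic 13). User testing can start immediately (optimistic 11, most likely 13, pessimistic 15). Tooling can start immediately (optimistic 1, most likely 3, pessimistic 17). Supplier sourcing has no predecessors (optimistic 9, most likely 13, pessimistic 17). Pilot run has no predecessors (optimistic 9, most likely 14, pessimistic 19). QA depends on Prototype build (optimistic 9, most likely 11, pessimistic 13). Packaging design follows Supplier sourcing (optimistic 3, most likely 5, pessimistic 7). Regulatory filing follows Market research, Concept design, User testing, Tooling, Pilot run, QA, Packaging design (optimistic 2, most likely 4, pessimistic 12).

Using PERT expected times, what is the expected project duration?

te_Market research = (7 + 4·9 + 23)/6 = 66/6 = 11
te_Concept design = (4 + 4·5 + 18)/6 = 42/6 = 7
te_Prototype build = (9 + 4·11 + 13)/6 = 66/6 = 11
te_User testing = (11 + 4·13 + 15)/6 = 78/6 = 13
te_Tooling = (1 + 4·3 + 17)/6 = 30/6 = 5
te_Supplier sourcing = (9 + 4·13 + 17)/6 = 78/6 = 13
te_Pilot run = (9 + 4·14 + 19)/6 = 84/6 = 14
te_QA = (9 + 4·11 + 13)/6 = 66/6 = 11
te_Packaging design = (3 + 4·5 + 7)/6 = 30/6 = 5
te_Regulatory filing = (2 + 4·4 + 12)/6 = 30/6 = 5

Forward pass:
ES_Market research = 0; EF_Market research = 11
ES_Concept design = 0; EF_Concept design = 7
ES_Prototype build = 0; EF_Prototype build = 11
ES_User testing = 0; EF_User testing = 13
ES_Tooling = 0; EF_Tooling = 5
ES_Supplier sourcing = 0; EF_Supplier sourcing = 13
ES_Pilot run = 0; EF_Pilot run = 14
ES_QA = 11; EF_QA = 11+11 = 22
ES_Packaging design = 13; EF_Packaging design = 13+5 = 18
ES_Regulatory filing = max(EF_Market research=11, EF_Concept design=7, EF_User testing=13, EF_Tooling=5, EF_Pilot run=14, EF_QA=22, EF_Packaging design=18) = 22; EF_Regulatory filing = 22+5 = 27
Expected project duration μ = 27 hours. Critical path: Prototype build → QA → Regulatory filing.

27 hours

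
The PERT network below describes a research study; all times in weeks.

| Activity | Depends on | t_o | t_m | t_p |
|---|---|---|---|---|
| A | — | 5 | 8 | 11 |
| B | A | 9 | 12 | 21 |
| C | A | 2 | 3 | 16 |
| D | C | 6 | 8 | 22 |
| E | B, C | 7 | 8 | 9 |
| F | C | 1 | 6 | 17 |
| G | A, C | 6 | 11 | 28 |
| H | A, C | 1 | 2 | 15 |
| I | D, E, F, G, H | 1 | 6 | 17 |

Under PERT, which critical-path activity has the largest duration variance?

te_A = (5 + 4·8 + 11)/6 = 48/6 = 8; σ²_A = ((11−5)/6)² = 1.000
te_B = (9 + 4·12 + 21)/6 = 78/6 = 13; σ²_B = ((21−9)/6)² = 4.000
te_C = (2 + 4·3 + 16)/6 = 30/6 = 5; σ²_C = ((16−2)/6)² = 5.444
te_D = (6 + 4·8 + 22)/6 = 60/6 = 10; σ²_D = ((22−6)/6)² = 7.111
te_E = (7 + 4·8 + 9)/6 = 48/6 = 8; σ²_E = ((9−7)/6)² = 0.111
te_F = (1 + 4·6 + 17)/6 = 42/6 = 7; σ²_F = ((17−1)/6)² = 7.111
te_G = (6 + 4·11 + 28)/6 = 78/6 = 13; σ²_G = ((28−6)/6)² = 13.444
te_H = (1 + 4·2 + 15)/6 = 24/6 = 4; σ²_H = ((15−1)/6)² = 5.444
te_I = (1 + 4·6 + 17)/6 = 42/6 = 7; σ²_I = ((17−1)/6)² = 7.111

Forward pass:
ES_A = 0; EF_A = 8
ES_B = 8; EF_B = 8+13 = 21
ES_C = 8; EF_C = 8+5 = 13
ES_D = 13; EF_D = 13+10 = 23
ES_E = max(EF_B=21, EF_C=13) = 21; EF_E = 21+8 = 29
ES_F = 13; EF_F = 13+7 = 20
ES_G = max(EF_A=8, EF_C=13) = 13; EF_G = 13+13 = 26
ES_H = max(EF_A=8, EF_C=13) = 13; EF_H = 13+4 = 17
ES_I = max(EF_D=23, EF_E=29, EF_F=20, EF_G=26, EF_H=17) = 29; EF_I = 29+7 = 36
Expected project duration μ = 36 weeks. Critical path: A → B → E → I.

Variances on critical path: σ²_A=1.000, σ²_B=4.000, σ²_E=0.111, σ²_I=7.111.
Largest is σ²_I = 7.111.

I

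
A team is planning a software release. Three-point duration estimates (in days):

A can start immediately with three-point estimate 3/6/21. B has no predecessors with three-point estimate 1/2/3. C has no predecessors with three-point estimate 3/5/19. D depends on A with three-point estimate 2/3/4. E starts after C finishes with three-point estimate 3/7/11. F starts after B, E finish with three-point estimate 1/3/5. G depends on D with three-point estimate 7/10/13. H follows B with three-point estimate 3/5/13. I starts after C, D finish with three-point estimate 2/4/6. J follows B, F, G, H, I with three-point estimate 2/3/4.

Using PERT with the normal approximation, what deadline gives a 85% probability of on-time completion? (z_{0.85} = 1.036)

te_A = (3 + 4·6 + 21)/6 = 48/6 = 8; σ²_A = ((21−3)/6)² = 9.000
te_B = (1 + 4·2 + 3)/6 = 12/6 = 2; σ²_B = ((3−1)/6)² = 0.111
te_C = (3 + 4·5 + 19)/6 = 42/6 = 7; σ²_C = ((19−3)/6)² = 7.111
te_D = (2 + 4·3 + 4)/6 = 18/6 = 3; σ²_D = ((4−2)/6)² = 0.111
te_E = (3 + 4·7 + 11)/6 = 42/6 = 7; σ²_E = ((11−3)/6)² = 1.778
te_F = (1 + 4·3 + 5)/6 = 18/6 = 3; σ²_F = ((5−1)/6)² = 0.444
te_G = (7 + 4·10 + 13)/6 = 60/6 = 10; σ²_G = ((13−7)/6)² = 1.000
te_H = (3 + 4·5 + 13)/6 = 36/6 = 6; σ²_H = ((13−3)/6)² = 2.778
te_I = (2 + 4·4 + 6)/6 = 24/6 = 4; σ²_I = ((6−2)/6)² = 0.444
te_J = (2 + 4·3 + 4)/6 = 18/6 = 3; σ²_J = ((4−2)/6)² = 0.111

Forward pass:
ES_A = 0; EF_A = 8
ES_B = 0; EF_B = 2
ES_C = 0; EF_C = 7
ES_D = 8; EF_D = 8+3 = 11
ES_E = 7; EF_E = 7+7 = 14
ES_F = max(EF_B=2, EF_E=14) = 14; EF_F = 14+3 = 17
ES_G = 11; EF_G = 11+10 = 21
ES_H = 2; EF_H = 2+6 = 8
ES_I = max(EF_C=7, EF_D=11) = 11; EF_I = 11+4 = 15
ES_J = max(EF_B=2, EF_F=17, EF_G=21, EF_H=8, EF_I=15) = 21; EF_J = 21+3 = 24
Expected project duration μ = 24 days. Critical path: A → D → G → J.

Variance along critical path = 9.000 + 0.111 + 1.000 + 0.111 = 10.222; σ = 3.197 days.
D = μ + z·σ = 24 + 1.036·3.197 = 27.3 days

27.3 days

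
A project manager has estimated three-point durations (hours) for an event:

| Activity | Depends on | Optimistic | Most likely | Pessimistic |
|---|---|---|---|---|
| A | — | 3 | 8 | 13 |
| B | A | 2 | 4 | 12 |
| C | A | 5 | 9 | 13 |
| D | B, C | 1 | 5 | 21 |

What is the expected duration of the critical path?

24 hours

te_A = (3 + 4·8 + 13)/6 = 48/6 = 8
te_B = (2 + 4·4 + 12)/6 = 30/6 = 5
te_C = (5 + 4·9 + 13)/6 = 54/6 = 9
te_D = (1 + 4·5 + 21)/6 = 42/6 = 7

Forward pass:
ES_A = 0; EF_A = 8
ES_B = 8; EF_B = 8+5 = 13
ES_C = 8; EF_C = 8+9 = 17
ES_D = max(EF_B=13, EF_C=17) = 17; EF_D = 17+7 = 24
Expected project duration μ = 24 hours. Critical path: A → C → D.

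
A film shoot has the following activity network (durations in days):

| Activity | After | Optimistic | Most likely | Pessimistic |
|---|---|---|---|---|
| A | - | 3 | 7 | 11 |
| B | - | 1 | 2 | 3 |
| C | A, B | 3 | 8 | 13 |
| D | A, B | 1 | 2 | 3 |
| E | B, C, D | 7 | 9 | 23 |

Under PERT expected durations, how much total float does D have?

6 days

te_A = (3 + 4·7 + 11)/6 = 42/6 = 7
te_B = (1 + 4·2 + 3)/6 = 12/6 = 2
te_C = (3 + 4·8 + 13)/6 = 48/6 = 8
te_D = (1 + 4·2 + 3)/6 = 12/6 = 2
te_E = (7 + 4·9 + 23)/6 = 66/6 = 11

Forward pass:
ES_A = 0; EF_A = 7
ES_B = 0; EF_B = 2
ES_C = max(EF_A=7, EF_B=2) = 7; EF_C = 7+8 = 15
ES_D = max(EF_A=7, EF_B=2) = 7; EF_D = 7+2 = 9
ES_E = max(EF_B=2, EF_C=15, EF_D=9) = 15; EF_E = 15+11 = 26
Expected project duration μ = 26 days. Critical path: A → C → E.

Backward pass:
LF_E = 26; LS_E = 26−11 = 15
LF_D = LS_E = 15; LS_D = 15−2 = 13
LF_C = LS_E = 15; LS_C = 15−8 = 7
LF_B = min(LS_C=7, LS_D=13, LS_E=15) = 7; LS_B = 7−2 = 5
LF_A = min(LS_C=7, LS_D=13) = 7; LS_A = 7−7 = 0
Slack_D = LS_D − ES_D = 13 − 7 = 6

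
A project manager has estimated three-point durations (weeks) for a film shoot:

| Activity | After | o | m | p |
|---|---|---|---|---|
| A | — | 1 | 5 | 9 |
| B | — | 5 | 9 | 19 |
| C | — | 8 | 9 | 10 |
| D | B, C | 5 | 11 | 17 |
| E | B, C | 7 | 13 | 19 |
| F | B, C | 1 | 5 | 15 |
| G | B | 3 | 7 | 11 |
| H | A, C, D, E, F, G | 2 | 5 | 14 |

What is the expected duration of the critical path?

29 weeks

te_A = (1 + 4·5 + 9)/6 = 30/6 = 5
te_B = (5 + 4·9 + 19)/6 = 60/6 = 10
te_C = (8 + 4·9 + 10)/6 = 54/6 = 9
te_D = (5 + 4·11 + 17)/6 = 66/6 = 11
te_E = (7 + 4·13 + 19)/6 = 78/6 = 13
te_F = (1 + 4·5 + 15)/6 = 36/6 = 6
te_G = (3 + 4·7 + 11)/6 = 42/6 = 7
te_H = (2 + 4·5 + 14)/6 = 36/6 = 6

Forward pass:
ES_A = 0; EF_A = 5
ES_B = 0; EF_B = 10
ES_C = 0; EF_C = 9
ES_D = max(EF_B=10, EF_C=9) = 10; EF_D = 10+11 = 21
ES_E = max(EF_B=10, EF_C=9) = 10; EF_E = 10+13 = 23
ES_F = max(EF_B=10, EF_C=9) = 10; EF_F = 10+6 = 16
ES_G = 10; EF_G = 10+7 = 17
ES_H = max(EF_A=5, EF_C=9, EF_D=21, EF_E=23, EF_F=16, EF_G=17) = 23; EF_H = 23+6 = 29
Expected project duration μ = 29 weeks. Critical path: B → E → H.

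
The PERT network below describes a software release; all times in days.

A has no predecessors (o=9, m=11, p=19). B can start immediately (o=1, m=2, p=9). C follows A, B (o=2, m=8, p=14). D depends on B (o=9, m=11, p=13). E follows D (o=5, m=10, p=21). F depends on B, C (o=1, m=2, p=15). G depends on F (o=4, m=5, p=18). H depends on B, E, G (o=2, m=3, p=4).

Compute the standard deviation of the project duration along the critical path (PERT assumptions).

4.22 days

te_A = (9 + 4·11 + 19)/6 = 72/6 = 12; σ²_A = ((19−9)/6)² = 2.778
te_B = (1 + 4·2 + 9)/6 = 18/6 = 3; σ²_B = ((9−1)/6)² = 1.778
te_C = (2 + 4·8 + 14)/6 = 48/6 = 8; σ²_C = ((14−2)/6)² = 4.000
te_D = (9 + 4·11 + 13)/6 = 66/6 = 11; σ²_D = ((13−9)/6)² = 0.444
te_E = (5 + 4·10 + 21)/6 = 66/6 = 11; σ²_E = ((21−5)/6)² = 7.111
te_F = (1 + 4·2 + 15)/6 = 24/6 = 4; σ²_F = ((15−1)/6)² = 5.444
te_G = (4 + 4·5 + 18)/6 = 42/6 = 7; σ²_G = ((18−4)/6)² = 5.444
te_H = (2 + 4·3 + 4)/6 = 18/6 = 3; σ²_H = ((4−2)/6)² = 0.111

Forward pass:
ES_A = 0; EF_A = 12
ES_B = 0; EF_B = 3
ES_C = max(EF_A=12, EF_B=3) = 12; EF_C = 12+8 = 20
ES_D = 3; EF_D = 3+11 = 14
ES_E = 14; EF_E = 14+11 = 25
ES_F = max(EF_B=3, EF_C=20) = 20; EF_F = 20+4 = 24
ES_G = 24; EF_G = 24+7 = 31
ES_H = max(EF_B=3, EF_E=25, EF_G=31) = 31; EF_H = 31+3 = 34
Expected project duration μ = 34 days. Critical path: A → C → F → G → H.

Variance along critical path = 2.778 + 4.000 + 5.444 + 5.444 + 0.111 = 17.778
σ = √17.778 = 4.216 days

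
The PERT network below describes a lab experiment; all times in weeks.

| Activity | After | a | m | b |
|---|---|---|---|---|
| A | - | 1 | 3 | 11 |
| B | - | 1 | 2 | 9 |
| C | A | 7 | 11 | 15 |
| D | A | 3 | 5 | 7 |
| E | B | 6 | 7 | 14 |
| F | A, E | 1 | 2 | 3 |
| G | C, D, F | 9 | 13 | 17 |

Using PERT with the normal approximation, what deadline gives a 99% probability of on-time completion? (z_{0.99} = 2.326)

33.9 weeks

te_A = (1 + 4·3 + 11)/6 = 24/6 = 4; σ²_A = ((11−1)/6)² = 2.778
te_B = (1 + 4·2 + 9)/6 = 18/6 = 3; σ²_B = ((9−1)/6)² = 1.778
te_C = (7 + 4·11 + 15)/6 = 66/6 = 11; σ²_C = ((15−7)/6)² = 1.778
te_D = (3 + 4·5 + 7)/6 = 30/6 = 5; σ²_D = ((7−3)/6)² = 0.444
te_E = (6 + 4·7 + 14)/6 = 48/6 = 8; σ²_E = ((14−6)/6)² = 1.778
te_F = (1 + 4·2 + 3)/6 = 12/6 = 2; σ²_F = ((3−1)/6)² = 0.111
te_G = (9 + 4·13 + 17)/6 = 78/6 = 13; σ²_G = ((17−9)/6)² = 1.778

Forward pass:
ES_A = 0; EF_A = 4
ES_B = 0; EF_B = 3
ES_C = 4; EF_C = 4+11 = 15
ES_D = 4; EF_D = 4+5 = 9
ES_E = 3; EF_E = 3+8 = 11
ES_F = max(EF_A=4, EF_E=11) = 11; EF_F = 11+2 = 13
ES_G = max(EF_C=15, EF_D=9, EF_F=13) = 15; EF_G = 15+13 = 28
Expected project duration μ = 28 weeks. Critical path: A → C → G.

Variance along critical path = 2.778 + 1.778 + 1.778 = 6.333; σ = 2.517 weeks.
D = μ + z·σ = 28 + 2.326·2.517 = 33.9 weeks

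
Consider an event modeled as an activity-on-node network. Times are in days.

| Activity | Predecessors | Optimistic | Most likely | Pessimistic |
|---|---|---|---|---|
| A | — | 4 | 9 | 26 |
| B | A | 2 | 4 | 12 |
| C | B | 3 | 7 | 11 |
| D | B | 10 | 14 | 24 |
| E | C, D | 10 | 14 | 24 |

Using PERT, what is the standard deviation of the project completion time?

5.21 days

te_A = (4 + 4·9 + 26)/6 = 66/6 = 11; σ²_A = ((26−4)/6)² = 13.444
te_B = (2 + 4·4 + 12)/6 = 30/6 = 5; σ²_B = ((12−2)/6)² = 2.778
te_C = (3 + 4·7 + 11)/6 = 42/6 = 7; σ²_C = ((11−3)/6)² = 1.778
te_D = (10 + 4·14 + 24)/6 = 90/6 = 15; σ²_D = ((24−10)/6)² = 5.444
te_E = (10 + 4·14 + 24)/6 = 90/6 = 15; σ²_E = ((24−10)/6)² = 5.444

Forward pass:
ES_A = 0; EF_A = 11
ES_B = 11; EF_B = 11+5 = 16
ES_C = 16; EF_C = 16+7 = 23
ES_D = 16; EF_D = 16+15 = 31
ES_E = max(EF_C=23, EF_D=31) = 31; EF_E = 31+15 = 46
Expected project duration μ = 46 days. Critical path: A → B → D → E.

Variance along critical path = 13.444 + 2.778 + 5.444 + 5.444 = 27.111
σ = √27.111 = 5.207 days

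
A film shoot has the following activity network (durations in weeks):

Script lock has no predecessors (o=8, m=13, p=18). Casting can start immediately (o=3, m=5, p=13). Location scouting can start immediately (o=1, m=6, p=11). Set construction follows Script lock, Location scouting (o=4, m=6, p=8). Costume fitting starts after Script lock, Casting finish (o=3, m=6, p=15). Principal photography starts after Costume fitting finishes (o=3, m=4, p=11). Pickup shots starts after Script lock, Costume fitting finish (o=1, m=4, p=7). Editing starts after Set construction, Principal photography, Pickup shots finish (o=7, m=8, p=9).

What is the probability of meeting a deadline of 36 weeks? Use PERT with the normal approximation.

0.846

te_Script lock = (8 + 4·13 + 18)/6 = 78/6 = 13; σ²_Script lock = ((18−8)/6)² = 2.778
te_Casting = (3 + 4·5 + 13)/6 = 36/6 = 6; σ²_Casting = ((13−3)/6)² = 2.778
te_Location scouting = (1 + 4·6 + 11)/6 = 36/6 = 6; σ²_Location scouting = ((11−1)/6)² = 2.778
te_Set construction = (4 + 4·6 + 8)/6 = 36/6 = 6; σ²_Set construction = ((8−4)/6)² = 0.444
te_Costume fitting = (3 + 4·6 + 15)/6 = 42/6 = 7; σ²_Costume fitting = ((15−3)/6)² = 4.000
te_Principal photography = (3 + 4·4 + 11)/6 = 30/6 = 5; σ²_Principal photography = ((11−3)/6)² = 1.778
te_Pickup shots = (1 + 4·4 + 7)/6 = 24/6 = 4; σ²_Pickup shots = ((7−1)/6)² = 1.000
te_Editing = (7 + 4·8 + 9)/6 = 48/6 = 8; σ²_Editing = ((9−7)/6)² = 0.111

Forward pass:
ES_Script lock = 0; EF_Script lock = 13
ES_Casting = 0; EF_Casting = 6
ES_Location scouting = 0; EF_Location scouting = 6
ES_Set construction = max(EF_Script lock=13, EF_Location scouting=6) = 13; EF_Set construction = 13+6 = 19
ES_Costume fitting = max(EF_Script lock=13, EF_Casting=6) = 13; EF_Costume fitting = 13+7 = 20
ES_Principal photography = 20; EF_Principal photography = 20+5 = 25
ES_Pickup shots = max(EF_Script lock=13, EF_Costume fitting=20) = 20; EF_Pickup shots = 20+4 = 24
ES_Editing = max(EF_Set construction=19, EF_Principal photography=25, EF_Pickup shots=24) = 25; EF_Editing = 25+8 = 33
Expected project duration μ = 33 weeks. Critical path: Script lock → Costume fitting → Principal photography → Editing.

Variance along critical path = 2.778 + 4.000 + 1.778 + 0.111 = 8.667; σ = √8.667 = 2.944 weeks.
Z = (36 − 33) / 2.944 = 1.019
P(T ≤ 36) = Φ(1.019) ≈ 0.846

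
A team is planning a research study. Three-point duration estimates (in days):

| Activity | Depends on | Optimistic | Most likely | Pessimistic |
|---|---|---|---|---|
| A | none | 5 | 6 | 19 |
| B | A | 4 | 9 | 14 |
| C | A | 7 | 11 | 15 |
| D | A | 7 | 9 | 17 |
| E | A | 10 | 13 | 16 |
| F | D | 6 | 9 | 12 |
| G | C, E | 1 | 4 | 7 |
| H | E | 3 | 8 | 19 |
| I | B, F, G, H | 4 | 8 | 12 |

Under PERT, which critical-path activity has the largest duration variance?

H

te_A = (5 + 4·6 + 19)/6 = 48/6 = 8; σ²_A = ((19−5)/6)² = 5.444
te_B = (4 + 4·9 + 14)/6 = 54/6 = 9; σ²_B = ((14−4)/6)² = 2.778
te_C = (7 + 4·11 + 15)/6 = 66/6 = 11; σ²_C = ((15−7)/6)² = 1.778
te_D = (7 + 4·9 + 17)/6 = 60/6 = 10; σ²_D = ((17−7)/6)² = 2.778
te_E = (10 + 4·13 + 16)/6 = 78/6 = 13; σ²_E = ((16−10)/6)² = 1.000
te_F = (6 + 4·9 + 12)/6 = 54/6 = 9; σ²_F = ((12−6)/6)² = 1.000
te_G = (1 + 4·4 + 7)/6 = 24/6 = 4; σ²_G = ((7−1)/6)² = 1.000
te_H = (3 + 4·8 + 19)/6 = 54/6 = 9; σ²_H = ((19−3)/6)² = 7.111
te_I = (4 + 4·8 + 12)/6 = 48/6 = 8; σ²_I = ((12−4)/6)² = 1.778

Forward pass:
ES_A = 0; EF_A = 8
ES_B = 8; EF_B = 8+9 = 17
ES_C = 8; EF_C = 8+11 = 19
ES_D = 8; EF_D = 8+10 = 18
ES_E = 8; EF_E = 8+13 = 21
ES_F = 18; EF_F = 18+9 = 27
ES_G = max(EF_C=19, EF_E=21) = 21; EF_G = 21+4 = 25
ES_H = 21; EF_H = 21+9 = 30
ES_I = max(EF_B=17, EF_F=27, EF_G=25, EF_H=30) = 30; EF_I = 30+8 = 38
Expected project duration μ = 38 days. Critical path: A → E → H → I.

Variances on critical path: σ²_A=5.444, σ²_E=1.000, σ²_H=7.111, σ²_I=1.778.
Largest is σ²_H = 7.111.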